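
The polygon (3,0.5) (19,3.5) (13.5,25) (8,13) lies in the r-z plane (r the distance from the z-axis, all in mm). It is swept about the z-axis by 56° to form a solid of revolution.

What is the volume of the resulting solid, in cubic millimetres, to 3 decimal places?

Volume = 2119.641 mm³

Profile (r,z), 4 vertices: (3,0.5) (19,3.5) (13.5,25) (8,13)
edge 0: (3,0.5)→(19,3.5)  cross = 3·3.5 − 19·0.5 = 1.0000; (r_i+r_j)·cross = 22·1.0000 = 22.0000
edge 1: (19,3.5)→(13.5,25)  cross = 19·25 − 13.5·3.5 = 427.7500; (r_i+r_j)·cross = 32.5·427.7500 = 13901.8750
edge 2: (13.5,25)→(8,13)  cross = 13.5·13 − 8·25 = -24.5000; (r_i+r_j)·cross = 21.5·-24.5000 = -526.7500
edge 3: (8,13)→(3,0.5)  cross = 8·0.5 − 3·13 = -35.0000; (r_i+r_j)·cross = 11·-35.0000 = -385.0000
Σcross = 369.2500 → A = |Σcross|/2 = 184.6250 mm²
Σ(r_i+r_j)·cross = 13012.1250 → first moment M = |Σ|/6 = 2168.6875
R_c = M/A = 2168.6875/184.6250 = 11.7464 mm
θ = 56° = 0.977384 rad
V = θ·R_c·A = 0.977384·11.7464·184.6250 = 2119.641 mm³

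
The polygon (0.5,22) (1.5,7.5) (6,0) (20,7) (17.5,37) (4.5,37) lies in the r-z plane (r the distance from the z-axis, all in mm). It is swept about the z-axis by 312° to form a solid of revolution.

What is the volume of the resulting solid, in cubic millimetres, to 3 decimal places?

Volume = 31616.831 mm³

Profile (r,z), 6 vertices: (0.5,22) (1.5,7.5) (6,0) (20,7) (17.5,37) (4.5,37)
edge 0: (0.5,22)→(1.5,7.5)  cross = 0.5·7.5 − 1.5·22 = -29.2500; (r_i+r_j)·cross = 2·-29.2500 = -58.5000
edge 1: (1.5,7.5)→(6,0)  cross = 1.5·0 − 6·7.5 = -45.0000; (r_i+r_j)·cross = 7.5·-45.0000 = -337.5000
edge 2: (6,0)→(20,7)  cross = 6·7 − 20·0 = 42.0000; (r_i+r_j)·cross = 26·42.0000 = 1092.0000
edge 3: (20,7)→(17.5,37)  cross = 20·37 − 17.5·7 = 617.5000; (r_i+r_j)·cross = 37.5·617.5000 = 23156.2500
edge 4: (17.5,37)→(4.5,37)  cross = 17.5·37 − 4.5·37 = 481.0000; (r_i+r_j)·cross = 22·481.0000 = 10582.0000
edge 5: (4.5,37)→(0.5,22)  cross = 4.5·22 − 0.5·37 = 80.5000; (r_i+r_j)·cross = 5·80.5000 = 402.5000
Σcross = 1146.7500 → A = |Σcross|/2 = 573.3750 mm²
Σ(r_i+r_j)·cross = 34836.7500 → first moment M = |Σ|/6 = 5806.1250
R_c = M/A = 5806.1250/573.3750 = 10.1262 mm
θ = 312° = 5.445427 rad
V = θ·R_c·A = 5.445427·10.1262·573.3750 = 31616.831 mm³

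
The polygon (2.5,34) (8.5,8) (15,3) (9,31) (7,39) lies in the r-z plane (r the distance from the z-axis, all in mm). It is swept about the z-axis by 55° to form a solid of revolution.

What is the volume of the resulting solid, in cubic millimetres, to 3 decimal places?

Volume = 1409.659 mm³

Profile (r,z), 5 vertices: (2.5,34) (8.5,8) (15,3) (9,31) (7,39)
edge 0: (2.5,34)→(8.5,8)  cross = 2.5·8 − 8.5·34 = -269.0000; (r_i+r_j)·cross = 11·-269.0000 = -2959.0000
edge 1: (8.5,8)→(15,3)  cross = 8.5·3 − 15·8 = -94.5000; (r_i+r_j)·cross = 23.5·-94.5000 = -2220.7500
edge 2: (15,3)→(9,31)  cross = 15·31 − 9·3 = 438.0000; (r_i+r_j)·cross = 24·438.0000 = 10512.0000
edge 3: (9,31)→(7,39)  cross = 9·39 − 7·31 = 134.0000; (r_i+r_j)·cross = 16·134.0000 = 2144.0000
edge 4: (7,39)→(2.5,34)  cross = 7·34 − 2.5·39 = 140.5000; (r_i+r_j)·cross = 9.5·140.5000 = 1334.7500
Σcross = 349.0000 → A = |Σcross|/2 = 174.5000 mm²
Σ(r_i+r_j)·cross = 8811.0000 → first moment M = |Σ|/6 = 1468.5000
R_c = M/A = 1468.5000/174.5000 = 8.4155 mm
θ = 55° = 0.959931 rad
V = θ·R_c·A = 0.959931·8.4155·174.5000 = 1409.659 mm³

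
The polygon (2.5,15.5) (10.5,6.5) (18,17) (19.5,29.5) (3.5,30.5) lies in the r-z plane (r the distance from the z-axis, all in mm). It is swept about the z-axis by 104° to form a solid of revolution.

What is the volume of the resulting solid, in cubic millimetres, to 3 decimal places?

Profile (r,z), 5 vertices: (2.5,15.5) (10.5,6.5) (18,17) (19.5,29.5) (3.5,30.5)
edge 0: (2.5,15.5)→(10.5,6.5)  cross = 2.5·6.5 − 10.5·15.5 = -146.5000; (r_i+r_j)·cross = 13·-146.5000 = -1904.5000
edge 1: (10.5,6.5)→(18,17)  cross = 10.5·17 − 18·6.5 = 61.5000; (r_i+r_j)·cross = 28.5·61.5000 = 1752.7500
edge 2: (18,17)→(19.5,29.5)  cross = 18·29.5 − 19.5·17 = 199.5000; (r_i+r_j)·cross = 37.5·199.5000 = 7481.2500
edge 3: (19.5,29.5)→(3.5,30.5)  cross = 19.5·30.5 − 3.5·29.5 = 491.5000; (r_i+r_j)·cross = 23·491.5000 = 11304.5000
edge 4: (3.5,30.5)→(2.5,15.5)  cross = 3.5·15.5 − 2.5·30.5 = -22.0000; (r_i+r_j)·cross = 6·-22.0000 = -132.0000
Σcross = 584.0000 → A = |Σcross|/2 = 292.0000 mm²
Σ(r_i+r_j)·cross = 18502.0000 → first moment M = |Σ|/6 = 3083.6667
R_c = M/A = 3083.6667/292.0000 = 10.5605 mm
θ = 104° = 1.815142 rad
V = θ·R_c·A = 1.815142·10.5605·292.0000 = 5597.294 mm³

Volume = 5597.294 mm³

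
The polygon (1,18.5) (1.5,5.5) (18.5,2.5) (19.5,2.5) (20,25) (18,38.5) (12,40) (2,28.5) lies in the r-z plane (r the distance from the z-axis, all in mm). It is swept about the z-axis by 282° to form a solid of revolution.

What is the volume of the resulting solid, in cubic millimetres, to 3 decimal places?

Volume = 31798.396 mm³

Profile (r,z), 8 vertices: (1,18.5) (1.5,5.5) (18.5,2.5) (19.5,2.5) (20,25) (18,38.5) (12,40) (2,28.5)
edge 0: (1,18.5)→(1.5,5.5)  cross = 1·5.5 − 1.5·18.5 = -22.2500; (r_i+r_j)·cross = 2.5·-22.2500 = -55.6250
edge 1: (1.5,5.5)→(18.5,2.5)  cross = 1.5·2.5 − 18.5·5.5 = -98.0000; (r_i+r_j)·cross = 20·-98.0000 = -1960.0000
edge 2: (18.5,2.5)→(19.5,2.5)  cross = 18.5·2.5 − 19.5·2.5 = -2.5000; (r_i+r_j)·cross = 38·-2.5000 = -95.0000
edge 3: (19.5,2.5)→(20,25)  cross = 19.5·25 − 20·2.5 = 437.5000; (r_i+r_j)·cross = 39.5·437.5000 = 17281.2500
edge 4: (20,25)→(18,38.5)  cross = 20·38.5 − 18·25 = 320.0000; (r_i+r_j)·cross = 38·320.0000 = 12160.0000
edge 5: (18,38.5)→(12,40)  cross = 18·40 − 12·38.5 = 258.0000; (r_i+r_j)·cross = 30·258.0000 = 7740.0000
edge 6: (12,40)→(2,28.5)  cross = 12·28.5 − 2·40 = 262.0000; (r_i+r_j)·cross = 14·262.0000 = 3668.0000
edge 7: (2,28.5)→(1,18.5)  cross = 2·18.5 − 1·28.5 = 8.5000; (r_i+r_j)·cross = 3·8.5000 = 25.5000
Σcross = 1163.2500 → A = |Σcross|/2 = 581.6250 mm²
Σ(r_i+r_j)·cross = 38764.1250 → first moment M = |Σ|/6 = 6460.6875
R_c = M/A = 6460.6875/581.6250 = 11.1080 mm
θ = 282° = 4.921828 rad
V = θ·R_c·A = 4.921828·11.1080·581.6250 = 31798.396 mm³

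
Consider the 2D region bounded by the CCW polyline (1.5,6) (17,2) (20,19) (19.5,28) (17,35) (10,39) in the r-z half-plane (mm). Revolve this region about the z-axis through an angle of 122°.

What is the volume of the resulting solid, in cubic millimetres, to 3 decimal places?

Profile (r,z), 6 vertices: (1.5,6) (17,2) (20,19) (19.5,28) (17,35) (10,39)
edge 0: (1.5,6)→(17,2)  cross = 1.5·2 − 17·6 = -99.0000; (r_i+r_j)·cross = 18.5·-99.0000 = -1831.5000
edge 1: (17,2)→(20,19)  cross = 17·19 − 20·2 = 283.0000; (r_i+r_j)·cross = 37·283.0000 = 10471.0000
edge 2: (20,19)→(19.5,28)  cross = 20·28 − 19.5·19 = 189.5000; (r_i+r_j)·cross = 39.5·189.5000 = 7485.2500
edge 3: (19.5,28)→(17,35)  cross = 19.5·35 − 17·28 = 206.5000; (r_i+r_j)·cross = 36.5·206.5000 = 7537.2500
edge 4: (17,35)→(10,39)  cross = 17·39 − 10·35 = 313.0000; (r_i+r_j)·cross = 27·313.0000 = 8451.0000
edge 5: (10,39)→(1.5,6)  cross = 10·6 − 1.5·39 = 1.5000; (r_i+r_j)·cross = 11.5·1.5000 = 17.2500
Σcross = 894.5000 → A = |Σcross|/2 = 447.2500 mm²
Σ(r_i+r_j)·cross = 32130.2500 → first moment M = |Σ|/6 = 5355.0417
R_c = M/A = 5355.0417/447.2500 = 11.9733 mm
θ = 122° = 2.129302 rad
V = θ·R_c·A = 2.129302·11.9733·447.2500 = 11402.499 mm³

Volume = 11402.499 mm³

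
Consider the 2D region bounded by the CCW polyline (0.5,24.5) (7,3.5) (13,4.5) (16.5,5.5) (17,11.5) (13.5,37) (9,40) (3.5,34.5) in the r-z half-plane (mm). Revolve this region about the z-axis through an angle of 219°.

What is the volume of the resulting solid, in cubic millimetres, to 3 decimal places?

Profile (r,z), 8 vertices: (0.5,24.5) (7,3.5) (13,4.5) (16.5,5.5) (17,11.5) (13.5,37) (9,40) (3.5,34.5)
edge 0: (0.5,24.5)→(7,3.5)  cross = 0.5·3.5 − 7·24.5 = -169.7500; (r_i+r_j)·cross = 7.5·-169.7500 = -1273.1250
edge 1: (7,3.5)→(13,4.5)  cross = 7·4.5 − 13·3.5 = -14.0000; (r_i+r_j)·cross = 20·-14.0000 = -280.0000
edge 2: (13,4.5)→(16.5,5.5)  cross = 13·5.5 − 16.5·4.5 = -2.7500; (r_i+r_j)·cross = 29.5·-2.7500 = -81.1250
edge 3: (16.5,5.5)→(17,11.5)  cross = 16.5·11.5 − 17·5.5 = 96.2500; (r_i+r_j)·cross = 33.5·96.2500 = 3224.3750
edge 4: (17,11.5)→(13.5,37)  cross = 17·37 − 13.5·11.5 = 473.7500; (r_i+r_j)·cross = 30.5·473.7500 = 14449.3750
edge 5: (13.5,37)→(9,40)  cross = 13.5·40 − 9·37 = 207.0000; (r_i+r_j)·cross = 22.5·207.0000 = 4657.5000
edge 6: (9,40)→(3.5,34.5)  cross = 9·34.5 − 3.5·40 = 170.5000; (r_i+r_j)·cross = 12.5·170.5000 = 2131.2500
edge 7: (3.5,34.5)→(0.5,24.5)  cross = 3.5·24.5 − 0.5·34.5 = 68.5000; (r_i+r_j)·cross = 4·68.5000 = 274.0000
Σcross = 829.5000 → A = |Σcross|/2 = 414.7500 mm²
Σ(r_i+r_j)·cross = 23102.2500 → first moment M = |Σ|/6 = 3850.3750
R_c = M/A = 3850.3750/414.7500 = 9.2836 mm
θ = 219° = 3.822271 rad
V = θ·R_c·A = 3.822271·9.2836·414.7500 = 14717.177 mm³

Volume = 14717.177 mm³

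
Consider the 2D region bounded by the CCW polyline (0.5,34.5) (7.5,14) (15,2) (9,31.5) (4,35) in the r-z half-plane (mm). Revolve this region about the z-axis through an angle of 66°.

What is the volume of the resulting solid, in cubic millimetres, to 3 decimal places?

Volume = 1441.001 mm³

Profile (r,z), 5 vertices: (0.5,34.5) (7.5,14) (15,2) (9,31.5) (4,35)
edge 0: (0.5,34.5)→(7.5,14)  cross = 0.5·14 − 7.5·34.5 = -251.7500; (r_i+r_j)·cross = 8·-251.7500 = -2014.0000
edge 1: (7.5,14)→(15,2)  cross = 7.5·2 − 15·14 = -195.0000; (r_i+r_j)·cross = 22.5·-195.0000 = -4387.5000
edge 2: (15,2)→(9,31.5)  cross = 15·31.5 − 9·2 = 454.5000; (r_i+r_j)·cross = 24·454.5000 = 10908.0000
edge 3: (9,31.5)→(4,35)  cross = 9·35 − 4·31.5 = 189.0000; (r_i+r_j)·cross = 13·189.0000 = 2457.0000
edge 4: (4,35)→(0.5,34.5)  cross = 4·34.5 − 0.5·35 = 120.5000; (r_i+r_j)·cross = 4.5·120.5000 = 542.2500
Σcross = 317.2500 → A = |Σcross|/2 = 158.6250 mm²
Σ(r_i+r_j)·cross = 7505.7500 → first moment M = |Σ|/6 = 1250.9583
R_c = M/A = 1250.9583/158.6250 = 7.8863 mm
θ = 66° = 1.151917 rad
V = θ·R_c·A = 1.151917·7.8863·158.6250 = 1441.001 mm³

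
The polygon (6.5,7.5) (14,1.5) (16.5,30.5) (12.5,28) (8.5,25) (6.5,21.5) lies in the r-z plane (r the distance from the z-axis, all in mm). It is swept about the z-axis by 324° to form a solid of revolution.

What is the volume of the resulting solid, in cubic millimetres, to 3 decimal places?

Volume = 12575.481 mm³

Profile (r,z), 6 vertices: (6.5,7.5) (14,1.5) (16.5,30.5) (12.5,28) (8.5,25) (6.5,21.5)
edge 0: (6.5,7.5)→(14,1.5)  cross = 6.5·1.5 − 14·7.5 = -95.2500; (r_i+r_j)·cross = 20.5·-95.2500 = -1952.6250
edge 1: (14,1.5)→(16.5,30.5)  cross = 14·30.5 − 16.5·1.5 = 402.2500; (r_i+r_j)·cross = 30.5·402.2500 = 12268.6250
edge 2: (16.5,30.5)→(12.5,28)  cross = 16.5·28 − 12.5·30.5 = 80.7500; (r_i+r_j)·cross = 29·80.7500 = 2341.7500
edge 3: (12.5,28)→(8.5,25)  cross = 12.5·25 − 8.5·28 = 74.5000; (r_i+r_j)·cross = 21·74.5000 = 1564.5000
edge 4: (8.5,25)→(6.5,21.5)  cross = 8.5·21.5 − 6.5·25 = 20.2500; (r_i+r_j)·cross = 15·20.2500 = 303.7500
edge 5: (6.5,21.5)→(6.5,7.5)  cross = 6.5·7.5 − 6.5·21.5 = -91.0000; (r_i+r_j)·cross = 13·-91.0000 = -1183.0000
Σcross = 391.5000 → A = |Σcross|/2 = 195.7500 mm²
Σ(r_i+r_j)·cross = 13343.0000 → first moment M = |Σ|/6 = 2223.8333
R_c = M/A = 2223.8333/195.7500 = 11.3606 mm
θ = 324° = 5.654867 rad
V = θ·R_c·A = 5.654867·11.3606·195.7500 = 12575.481 mm³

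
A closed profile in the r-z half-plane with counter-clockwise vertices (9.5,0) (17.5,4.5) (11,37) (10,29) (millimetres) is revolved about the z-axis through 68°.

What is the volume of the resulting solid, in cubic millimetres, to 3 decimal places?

Profile (r,z), 4 vertices: (9.5,0) (17.5,4.5) (11,37) (10,29)
edge 0: (9.5,0)→(17.5,4.5)  cross = 9.5·4.5 − 17.5·0 = 42.7500; (r_i+r_j)·cross = 27·42.7500 = 1154.2500
edge 1: (17.5,4.5)→(11,37)  cross = 17.5·37 − 11·4.5 = 598.0000; (r_i+r_j)·cross = 28.5·598.0000 = 17043.0000
edge 2: (11,37)→(10,29)  cross = 11·29 − 10·37 = -51.0000; (r_i+r_j)·cross = 21·-51.0000 = -1071.0000
edge 3: (10,29)→(9.5,0)  cross = 10·0 − 9.5·29 = -275.5000; (r_i+r_j)·cross = 19.5·-275.5000 = -5372.2500
Σcross = 314.2500 → A = |Σcross|/2 = 157.1250 mm²
Σ(r_i+r_j)·cross = 11754.0000 → first moment M = |Σ|/6 = 1959.0000
R_c = M/A = 1959.0000/157.1250 = 12.4678 mm
θ = 68° = 1.186824 rad
V = θ·R_c·A = 1.186824·12.4678·157.1250 = 2324.988 mm³

Volume = 2324.988 mm³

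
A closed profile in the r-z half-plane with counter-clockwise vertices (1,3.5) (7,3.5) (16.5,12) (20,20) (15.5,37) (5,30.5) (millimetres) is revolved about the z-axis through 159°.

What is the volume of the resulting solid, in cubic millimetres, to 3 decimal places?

Volume = 11479.438 mm³

Profile (r,z), 6 vertices: (1,3.5) (7,3.5) (16.5,12) (20,20) (15.5,37) (5,30.5)
edge 0: (1,3.5)→(7,3.5)  cross = 1·3.5 − 7·3.5 = -21.0000; (r_i+r_j)·cross = 8·-21.0000 = -168.0000
edge 1: (7,3.5)→(16.5,12)  cross = 7·12 − 16.5·3.5 = 26.2500; (r_i+r_j)·cross = 23.5·26.2500 = 616.8750
edge 2: (16.5,12)→(20,20)  cross = 16.5·20 − 20·12 = 90.0000; (r_i+r_j)·cross = 36.5·90.0000 = 3285.0000
edge 3: (20,20)→(15.5,37)  cross = 20·37 − 15.5·20 = 430.0000; (r_i+r_j)·cross = 35.5·430.0000 = 15265.0000
edge 4: (15.5,37)→(5,30.5)  cross = 15.5·30.5 − 5·37 = 287.7500; (r_i+r_j)·cross = 20.5·287.7500 = 5898.8750
edge 5: (5,30.5)→(1,3.5)  cross = 5·3.5 − 1·30.5 = -13.0000; (r_i+r_j)·cross = 6·-13.0000 = -78.0000
Σcross = 800.0000 → A = |Σcross|/2 = 400.0000 mm²
Σ(r_i+r_j)·cross = 24819.7500 → first moment M = |Σ|/6 = 4136.6250
R_c = M/A = 4136.6250/400.0000 = 10.3416 mm
θ = 159° = 2.775074 rad
V = θ·R_c·A = 2.775074·10.3416·400.0000 = 11479.438 mm³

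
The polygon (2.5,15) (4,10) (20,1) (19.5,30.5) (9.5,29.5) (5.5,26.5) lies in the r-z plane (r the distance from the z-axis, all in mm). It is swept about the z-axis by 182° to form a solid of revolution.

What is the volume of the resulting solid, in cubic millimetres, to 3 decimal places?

Profile (r,z), 6 vertices: (2.5,15) (4,10) (20,1) (19.5,30.5) (9.5,29.5) (5.5,26.5)
edge 0: (2.5,15)→(4,10)  cross = 2.5·10 − 4·15 = -35.0000; (r_i+r_j)·cross = 6.5·-35.0000 = -227.5000
edge 1: (4,10)→(20,1)  cross = 4·1 − 20·10 = -196.0000; (r_i+r_j)·cross = 24·-196.0000 = -4704.0000
edge 2: (20,1)→(19.5,30.5)  cross = 20·30.5 − 19.5·1 = 590.5000; (r_i+r_j)·cross = 39.5·590.5000 = 23324.7500
edge 3: (19.5,30.5)→(9.5,29.5)  cross = 19.5·29.5 − 9.5·30.5 = 285.5000; (r_i+r_j)·cross = 29·285.5000 = 8279.5000
edge 4: (9.5,29.5)→(5.5,26.5)  cross = 9.5·26.5 − 5.5·29.5 = 89.5000; (r_i+r_j)·cross = 15·89.5000 = 1342.5000
edge 5: (5.5,26.5)→(2.5,15)  cross = 5.5·15 − 2.5·26.5 = 16.2500; (r_i+r_j)·cross = 8·16.2500 = 130.0000
Σcross = 750.7500 → A = |Σcross|/2 = 375.3750 mm²
Σ(r_i+r_j)·cross = 28145.2500 → first moment M = |Σ|/6 = 4690.8750
R_c = M/A = 4690.8750/375.3750 = 12.4965 mm
θ = 182° = 3.176499 rad
V = θ·R_c·A = 3.176499·12.4965·375.3750 = 14900.561 mm³

Volume = 14900.561 mm³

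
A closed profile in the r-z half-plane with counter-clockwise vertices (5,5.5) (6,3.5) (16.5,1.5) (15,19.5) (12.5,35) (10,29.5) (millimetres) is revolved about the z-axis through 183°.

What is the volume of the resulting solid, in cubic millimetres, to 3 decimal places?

Volume = 7946.421 mm³

Profile (r,z), 6 vertices: (5,5.5) (6,3.5) (16.5,1.5) (15,19.5) (12.5,35) (10,29.5)
edge 0: (5,5.5)→(6,3.5)  cross = 5·3.5 − 6·5.5 = -15.5000; (r_i+r_j)·cross = 11·-15.5000 = -170.5000
edge 1: (6,3.5)→(16.5,1.5)  cross = 6·1.5 − 16.5·3.5 = -48.7500; (r_i+r_j)·cross = 22.5·-48.7500 = -1096.8750
edge 2: (16.5,1.5)→(15,19.5)  cross = 16.5·19.5 − 15·1.5 = 299.2500; (r_i+r_j)·cross = 31.5·299.2500 = 9426.3750
edge 3: (15,19.5)→(12.5,35)  cross = 15·35 − 12.5·19.5 = 281.2500; (r_i+r_j)·cross = 27.5·281.2500 = 7734.3750
edge 4: (12.5,35)→(10,29.5)  cross = 12.5·29.5 − 10·35 = 18.7500; (r_i+r_j)·cross = 22.5·18.7500 = 421.8750
edge 5: (10,29.5)→(5,5.5)  cross = 10·5.5 − 5·29.5 = -92.5000; (r_i+r_j)·cross = 15·-92.5000 = -1387.5000
Σcross = 442.5000 → A = |Σcross|/2 = 221.2500 mm²
Σ(r_i+r_j)·cross = 14927.7500 → first moment M = |Σ|/6 = 2487.9583
R_c = M/A = 2487.9583/221.2500 = 11.2450 mm
θ = 183° = 3.193953 rad
V = θ·R_c·A = 3.193953·11.2450·221.2500 = 7946.421 mm³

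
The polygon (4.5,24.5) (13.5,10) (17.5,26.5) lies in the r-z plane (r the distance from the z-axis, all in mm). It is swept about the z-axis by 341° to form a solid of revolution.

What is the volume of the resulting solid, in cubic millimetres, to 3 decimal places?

Volume = 7271.582 mm³

Profile (r,z), 3 vertices: (4.5,24.5) (13.5,10) (17.5,26.5)
edge 0: (4.5,24.5)→(13.5,10)  cross = 4.5·10 − 13.5·24.5 = -285.7500; (r_i+r_j)·cross = 18·-285.7500 = -5143.5000
edge 1: (13.5,10)→(17.5,26.5)  cross = 13.5·26.5 − 17.5·10 = 182.7500; (r_i+r_j)·cross = 31·182.7500 = 5665.2500
edge 2: (17.5,26.5)→(4.5,24.5)  cross = 17.5·24.5 − 4.5·26.5 = 309.5000; (r_i+r_j)·cross = 22·309.5000 = 6809.0000
Σcross = 206.5000 → A = |Σcross|/2 = 103.2500 mm²
Σ(r_i+r_j)·cross = 7330.7500 → first moment M = |Σ|/6 = 1221.7917
R_c = M/A = 1221.7917/103.2500 = 11.8333 mm
θ = 341° = 5.951573 rad
V = θ·R_c·A = 5.951573·11.8333·103.2500 = 7271.582 mm³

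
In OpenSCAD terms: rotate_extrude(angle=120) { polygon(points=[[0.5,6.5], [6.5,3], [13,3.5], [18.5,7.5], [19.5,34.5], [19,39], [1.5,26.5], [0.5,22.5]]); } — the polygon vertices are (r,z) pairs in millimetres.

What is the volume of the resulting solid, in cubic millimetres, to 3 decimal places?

Volume = 11283.030 mm³

Profile (r,z), 8 vertices: (0.5,6.5) (6.5,3) (13,3.5) (18.5,7.5) (19.5,34.5) (19,39) (1.5,26.5) (0.5,22.5)
edge 0: (0.5,6.5)→(6.5,3)  cross = 0.5·3 − 6.5·6.5 = -40.7500; (r_i+r_j)·cross = 7·-40.7500 = -285.2500
edge 1: (6.5,3)→(13,3.5)  cross = 6.5·3.5 − 13·3 = -16.2500; (r_i+r_j)·cross = 19.5·-16.2500 = -316.8750
edge 2: (13,3.5)→(18.5,7.5)  cross = 13·7.5 − 18.5·3.5 = 32.7500; (r_i+r_j)·cross = 31.5·32.7500 = 1031.6250
edge 3: (18.5,7.5)→(19.5,34.5)  cross = 18.5·34.5 − 19.5·7.5 = 492.0000; (r_i+r_j)·cross = 38·492.0000 = 18696.0000
edge 4: (19.5,34.5)→(19,39)  cross = 19.5·39 − 19·34.5 = 105.0000; (r_i+r_j)·cross = 38.5·105.0000 = 4042.5000
edge 5: (19,39)→(1.5,26.5)  cross = 19·26.5 − 1.5·39 = 445.0000; (r_i+r_j)·cross = 20.5·445.0000 = 9122.5000
edge 6: (1.5,26.5)→(0.5,22.5)  cross = 1.5·22.5 − 0.5·26.5 = 20.5000; (r_i+r_j)·cross = 2·20.5000 = 41.0000
edge 7: (0.5,22.5)→(0.5,6.5)  cross = 0.5·6.5 − 0.5·22.5 = -8.0000; (r_i+r_j)·cross = 1·-8.0000 = -8.0000
Σcross = 1030.2500 → A = |Σcross|/2 = 515.1250 mm²
Σ(r_i+r_j)·cross = 32323.5000 → first moment M = |Σ|/6 = 5387.2500
R_c = M/A = 5387.2500/515.1250 = 10.4581 mm
θ = 120° = 2.094395 rad
V = θ·R_c·A = 2.094395·10.4581·515.1250 = 11283.030 mm³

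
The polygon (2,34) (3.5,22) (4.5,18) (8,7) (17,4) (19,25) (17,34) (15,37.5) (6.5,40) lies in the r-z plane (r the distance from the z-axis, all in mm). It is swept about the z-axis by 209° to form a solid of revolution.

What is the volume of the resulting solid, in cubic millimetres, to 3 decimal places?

Volume = 17737.811 mm³

Profile (r,z), 9 vertices: (2,34) (3.5,22) (4.5,18) (8,7) (17,4) (19,25) (17,34) (15,37.5) (6.5,40)
edge 0: (2,34)→(3.5,22)  cross = 2·22 − 3.5·34 = -75.0000; (r_i+r_j)·cross = 5.5·-75.0000 = -412.5000
edge 1: (3.5,22)→(4.5,18)  cross = 3.5·18 − 4.5·22 = -36.0000; (r_i+r_j)·cross = 8·-36.0000 = -288.0000
edge 2: (4.5,18)→(8,7)  cross = 4.5·7 − 8·18 = -112.5000; (r_i+r_j)·cross = 12.5·-112.5000 = -1406.2500
edge 3: (8,7)→(17,4)  cross = 8·4 − 17·7 = -87.0000; (r_i+r_j)·cross = 25·-87.0000 = -2175.0000
edge 4: (17,4)→(19,25)  cross = 17·25 − 19·4 = 349.0000; (r_i+r_j)·cross = 36·349.0000 = 12564.0000
edge 5: (19,25)→(17,34)  cross = 19·34 − 17·25 = 221.0000; (r_i+r_j)·cross = 36·221.0000 = 7956.0000
edge 6: (17,34)→(15,37.5)  cross = 17·37.5 − 15·34 = 127.5000; (r_i+r_j)·cross = 32·127.5000 = 4080.0000
edge 7: (15,37.5)→(6.5,40)  cross = 15·40 − 6.5·37.5 = 356.2500; (r_i+r_j)·cross = 21.5·356.2500 = 7659.3750
edge 8: (6.5,40)→(2,34)  cross = 6.5·34 − 2·40 = 141.0000; (r_i+r_j)·cross = 8.5·141.0000 = 1198.5000
Σcross = 884.2500 → A = |Σcross|/2 = 442.1250 mm²
Σ(r_i+r_j)·cross = 29176.1250 → first moment M = |Σ|/6 = 4862.6875
R_c = M/A = 4862.6875/442.1250 = 10.9984 mm
θ = 209° = 3.647738 rad
V = θ·R_c·A = 3.647738·10.9984·442.1250 = 17737.811 mm³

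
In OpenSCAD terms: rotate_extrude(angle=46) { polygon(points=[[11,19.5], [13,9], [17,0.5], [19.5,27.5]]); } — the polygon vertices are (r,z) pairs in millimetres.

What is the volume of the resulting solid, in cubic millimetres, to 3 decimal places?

Volume = 1468.716 mm³

Profile (r,z), 4 vertices: (11,19.5) (13,9) (17,0.5) (19.5,27.5)
edge 0: (11,19.5)→(13,9)  cross = 11·9 − 13·19.5 = -154.5000; (r_i+r_j)·cross = 24·-154.5000 = -3708.0000
edge 1: (13,9)→(17,0.5)  cross = 13·0.5 − 17·9 = -146.5000; (r_i+r_j)·cross = 30·-146.5000 = -4395.0000
edge 2: (17,0.5)→(19.5,27.5)  cross = 17·27.5 − 19.5·0.5 = 457.7500; (r_i+r_j)·cross = 36.5·457.7500 = 16707.8750
edge 3: (19.5,27.5)→(11,19.5)  cross = 19.5·19.5 − 11·27.5 = 77.7500; (r_i+r_j)·cross = 30.5·77.7500 = 2371.3750
Σcross = 234.5000 → A = |Σcross|/2 = 117.2500 mm²
Σ(r_i+r_j)·cross = 10976.2500 → first moment M = |Σ|/6 = 1829.3750
R_c = M/A = 1829.3750/117.2500 = 15.6023 mm
θ = 46° = 0.802851 rad
V = θ·R_c·A = 0.802851·15.6023·117.2500 = 1468.716 mm³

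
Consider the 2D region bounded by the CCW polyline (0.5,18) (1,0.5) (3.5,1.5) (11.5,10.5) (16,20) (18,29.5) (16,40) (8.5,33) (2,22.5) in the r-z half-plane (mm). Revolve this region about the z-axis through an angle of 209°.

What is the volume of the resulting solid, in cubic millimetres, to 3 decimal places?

Profile (r,z), 9 vertices: (0.5,18) (1,0.5) (3.5,1.5) (11.5,10.5) (16,20) (18,29.5) (16,40) (8.5,33) (2,22.5)
edge 0: (0.5,18)→(1,0.5)  cross = 0.5·0.5 − 1·18 = -17.7500; (r_i+r_j)·cross = 1.5·-17.7500 = -26.6250
edge 1: (1,0.5)→(3.5,1.5)  cross = 1·1.5 − 3.5·0.5 = -0.2500; (r_i+r_j)·cross = 4.5·-0.2500 = -1.1250
edge 2: (3.5,1.5)→(11.5,10.5)  cross = 3.5·10.5 − 11.5·1.5 = 19.5000; (r_i+r_j)·cross = 15·19.5000 = 292.5000
edge 3: (11.5,10.5)→(16,20)  cross = 11.5·20 − 16·10.5 = 62.0000; (r_i+r_j)·cross = 27.5·62.0000 = 1705.0000
edge 4: (16,20)→(18,29.5)  cross = 16·29.5 − 18·20 = 112.0000; (r_i+r_j)·cross = 34·112.0000 = 3808.0000
edge 5: (18,29.5)→(16,40)  cross = 18·40 − 16·29.5 = 248.0000; (r_i+r_j)·cross = 34·248.0000 = 8432.0000
edge 6: (16,40)→(8.5,33)  cross = 16·33 − 8.5·40 = 188.0000; (r_i+r_j)·cross = 24.5·188.0000 = 4606.0000
edge 7: (8.5,33)→(2,22.5)  cross = 8.5·22.5 − 2·33 = 125.2500; (r_i+r_j)·cross = 10.5·125.2500 = 1315.1250
edge 8: (2,22.5)→(0.5,18)  cross = 2·18 − 0.5·22.5 = 24.7500; (r_i+r_j)·cross = 2.5·24.7500 = 61.8750
Σcross = 761.5000 → A = |Σcross|/2 = 380.7500 mm²
Σ(r_i+r_j)·cross = 20192.7500 → first moment M = |Σ|/6 = 3365.4583
R_c = M/A = 3365.4583/380.7500 = 8.8390 mm
θ = 209° = 3.647738 rad
V = θ·R_c·A = 3.647738·8.8390·380.7500 = 12276.311 mm³

Volume = 12276.311 mm³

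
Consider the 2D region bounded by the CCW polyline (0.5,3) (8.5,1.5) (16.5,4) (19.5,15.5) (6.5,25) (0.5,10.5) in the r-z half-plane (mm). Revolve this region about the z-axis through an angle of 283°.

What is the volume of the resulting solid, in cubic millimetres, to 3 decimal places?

Volume = 13870.738 mm³

Profile (r,z), 6 vertices: (0.5,3) (8.5,1.5) (16.5,4) (19.5,15.5) (6.5,25) (0.5,10.5)
edge 0: (0.5,3)→(8.5,1.5)  cross = 0.5·1.5 − 8.5·3 = -24.7500; (r_i+r_j)·cross = 9·-24.7500 = -222.7500
edge 1: (8.5,1.5)→(16.5,4)  cross = 8.5·4 − 16.5·1.5 = 9.2500; (r_i+r_j)·cross = 25·9.2500 = 231.2500
edge 2: (16.5,4)→(19.5,15.5)  cross = 16.5·15.5 − 19.5·4 = 177.7500; (r_i+r_j)·cross = 36·177.7500 = 6399.0000
edge 3: (19.5,15.5)→(6.5,25)  cross = 19.5·25 − 6.5·15.5 = 386.7500; (r_i+r_j)·cross = 26·386.7500 = 10055.5000
edge 4: (6.5,25)→(0.5,10.5)  cross = 6.5·10.5 − 0.5·25 = 55.7500; (r_i+r_j)·cross = 7·55.7500 = 390.2500
edge 5: (0.5,10.5)→(0.5,3)  cross = 0.5·3 − 0.5·10.5 = -3.7500; (r_i+r_j)·cross = 1·-3.7500 = -3.7500
Σcross = 601.0000 → A = |Σcross|/2 = 300.5000 mm²
Σ(r_i+r_j)·cross = 16849.5000 → first moment M = |Σ|/6 = 2808.2500
R_c = M/A = 2808.2500/300.5000 = 9.3453 mm
θ = 283° = 4.939282 rad
V = θ·R_c·A = 4.939282·9.3453·300.5000 = 13870.738 mm³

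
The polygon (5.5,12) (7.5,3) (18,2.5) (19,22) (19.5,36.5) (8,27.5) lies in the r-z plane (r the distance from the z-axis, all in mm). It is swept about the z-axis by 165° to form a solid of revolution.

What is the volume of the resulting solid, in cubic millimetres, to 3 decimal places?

Profile (r,z), 6 vertices: (5.5,12) (7.5,3) (18,2.5) (19,22) (19.5,36.5) (8,27.5)
edge 0: (5.5,12)→(7.5,3)  cross = 5.5·3 − 7.5·12 = -73.5000; (r_i+r_j)·cross = 13·-73.5000 = -955.5000
edge 1: (7.5,3)→(18,2.5)  cross = 7.5·2.5 − 18·3 = -35.2500; (r_i+r_j)·cross = 25.5·-35.2500 = -898.8750
edge 2: (18,2.5)→(19,22)  cross = 18·22 − 19·2.5 = 348.5000; (r_i+r_j)·cross = 37·348.5000 = 12894.5000
edge 3: (19,22)→(19.5,36.5)  cross = 19·36.5 − 19.5·22 = 264.5000; (r_i+r_j)·cross = 38.5·264.5000 = 10183.2500
edge 4: (19.5,36.5)→(8,27.5)  cross = 19.5·27.5 − 8·36.5 = 244.2500; (r_i+r_j)·cross = 27.5·244.2500 = 6716.8750
edge 5: (8,27.5)→(5.5,12)  cross = 8·12 − 5.5·27.5 = -55.2500; (r_i+r_j)·cross = 13.5·-55.2500 = -745.8750
Σcross = 693.2500 → A = |Σcross|/2 = 346.6250 mm²
Σ(r_i+r_j)·cross = 27194.3750 → first moment M = |Σ|/6 = 4532.3958
R_c = M/A = 4532.3958/346.6250 = 13.0758 mm
θ = 165° = 2.879793 rad
V = θ·R_c·A = 2.879793·13.0758·346.6250 = 13052.363 mm³

Volume = 13052.363 mm³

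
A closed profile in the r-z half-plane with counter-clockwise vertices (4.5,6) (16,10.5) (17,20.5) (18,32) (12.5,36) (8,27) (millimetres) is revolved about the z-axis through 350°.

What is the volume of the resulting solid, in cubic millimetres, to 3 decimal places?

Volume = 18039.996 mm³

Profile (r,z), 6 vertices: (4.5,6) (16,10.5) (17,20.5) (18,32) (12.5,36) (8,27)
edge 0: (4.5,6)→(16,10.5)  cross = 4.5·10.5 − 16·6 = -48.7500; (r_i+r_j)·cross = 20.5·-48.7500 = -999.3750
edge 1: (16,10.5)→(17,20.5)  cross = 16·20.5 − 17·10.5 = 149.5000; (r_i+r_j)·cross = 33·149.5000 = 4933.5000
edge 2: (17,20.5)→(18,32)  cross = 17·32 − 18·20.5 = 175.0000; (r_i+r_j)·cross = 35·175.0000 = 6125.0000
edge 3: (18,32)→(12.5,36)  cross = 18·36 − 12.5·32 = 248.0000; (r_i+r_j)·cross = 30.5·248.0000 = 7564.0000
edge 4: (12.5,36)→(8,27)  cross = 12.5·27 − 8·36 = 49.5000; (r_i+r_j)·cross = 20.5·49.5000 = 1014.7500
edge 5: (8,27)→(4.5,6)  cross = 8·6 − 4.5·27 = -73.5000; (r_i+r_j)·cross = 12.5·-73.5000 = -918.7500
Σcross = 499.7500 → A = |Σcross|/2 = 249.8750 mm²
Σ(r_i+r_j)·cross = 17719.1250 → first moment M = |Σ|/6 = 2953.1875
R_c = M/A = 2953.1875/249.8750 = 11.8187 mm
θ = 350° = 6.108652 rad
V = θ·R_c·A = 6.108652·11.8187·249.8750 = 18039.996 mm³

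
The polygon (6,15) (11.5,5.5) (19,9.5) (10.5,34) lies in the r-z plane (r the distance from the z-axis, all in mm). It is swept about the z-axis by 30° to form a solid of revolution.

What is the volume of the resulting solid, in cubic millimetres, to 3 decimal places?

Profile (r,z), 4 vertices: (6,15) (11.5,5.5) (19,9.5) (10.5,34)
edge 0: (6,15)→(11.5,5.5)  cross = 6·5.5 − 11.5·15 = -139.5000; (r_i+r_j)·cross = 17.5·-139.5000 = -2441.2500
edge 1: (11.5,5.5)→(19,9.5)  cross = 11.5·9.5 − 19·5.5 = 4.7500; (r_i+r_j)·cross = 30.5·4.7500 = 144.8750
edge 2: (19,9.5)→(10.5,34)  cross = 19·34 − 10.5·9.5 = 546.2500; (r_i+r_j)·cross = 29.5·546.2500 = 16114.3750
edge 3: (10.5,34)→(6,15)  cross = 10.5·15 − 6·34 = -46.5000; (r_i+r_j)·cross = 16.5·-46.5000 = -767.2500
Σcross = 365.0000 → A = |Σcross|/2 = 182.5000 mm²
Σ(r_i+r_j)·cross = 13050.7500 → first moment M = |Σ|/6 = 2175.1250
R_c = M/A = 2175.1250/182.5000 = 11.9185 mm
θ = 30° = 0.523599 rad
V = θ·R_c·A = 0.523599·11.9185·182.5000 = 1138.893 mm³

Volume = 1138.893 mm³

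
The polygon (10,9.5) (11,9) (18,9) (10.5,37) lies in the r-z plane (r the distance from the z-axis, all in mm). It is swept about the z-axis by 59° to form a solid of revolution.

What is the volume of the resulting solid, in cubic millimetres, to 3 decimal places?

Profile (r,z), 4 vertices: (10,9.5) (11,9) (18,9) (10.5,37)
edge 0: (10,9.5)→(11,9)  cross = 10·9 − 11·9.5 = -14.5000; (r_i+r_j)·cross = 21·-14.5000 = -304.5000
edge 1: (11,9)→(18,9)  cross = 11·9 − 18·9 = -63.0000; (r_i+r_j)·cross = 29·-63.0000 = -1827.0000
edge 2: (18,9)→(10.5,37)  cross = 18·37 − 10.5·9 = 571.5000; (r_i+r_j)·cross = 28.5·571.5000 = 16287.7500
edge 3: (10.5,37)→(10,9.5)  cross = 10.5·9.5 − 10·37 = -270.2500; (r_i+r_j)·cross = 20.5·-270.2500 = -5540.1250
Σcross = 223.7500 → A = |Σcross|/2 = 111.8750 mm²
Σ(r_i+r_j)·cross = 8616.1250 → first moment M = |Σ|/6 = 1436.0208
R_c = M/A = 1436.0208/111.8750 = 12.8359 mm
θ = 59° = 1.029744 rad
V = θ·R_c·A = 1.029744·12.8359·111.8750 = 1478.734 mm³

Volume = 1478.734 mm³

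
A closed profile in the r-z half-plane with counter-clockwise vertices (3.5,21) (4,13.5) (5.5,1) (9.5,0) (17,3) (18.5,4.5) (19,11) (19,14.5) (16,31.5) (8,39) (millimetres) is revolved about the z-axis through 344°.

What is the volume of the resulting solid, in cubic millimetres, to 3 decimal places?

Profile (r,z), 10 vertices: (3.5,21) (4,13.5) (5.5,1) (9.5,0) (17,3) (18.5,4.5) (19,11) (19,14.5) (16,31.5) (8,39)
edge 0: (3.5,21)→(4,13.5)  cross = 3.5·13.5 − 4·21 = -36.7500; (r_i+r_j)·cross = 7.5·-36.7500 = -275.6250
edge 1: (4,13.5)→(5.5,1)  cross = 4·1 − 5.5·13.5 = -70.2500; (r_i+r_j)·cross = 9.5·-70.2500 = -667.3750
edge 2: (5.5,1)→(9.5,0)  cross = 5.5·0 − 9.5·1 = -9.5000; (r_i+r_j)·cross = 15·-9.5000 = -142.5000
edge 3: (9.5,0)→(17,3)  cross = 9.5·3 − 17·0 = 28.5000; (r_i+r_j)·cross = 26.5·28.5000 = 755.2500
edge 4: (17,3)→(18.5,4.5)  cross = 17·4.5 − 18.5·3 = 21.0000; (r_i+r_j)·cross = 35.5·21.0000 = 745.5000
edge 5: (18.5,4.5)→(19,11)  cross = 18.5·11 − 19·4.5 = 118.0000; (r_i+r_j)·cross = 37.5·118.0000 = 4425.0000
edge 6: (19,11)→(19,14.5)  cross = 19·14.5 − 19·11 = 66.5000; (r_i+r_j)·cross = 38·66.5000 = 2527.0000
edge 7: (19,14.5)→(16,31.5)  cross = 19·31.5 − 16·14.5 = 366.5000; (r_i+r_j)·cross = 35·366.5000 = 12827.5000
edge 8: (16,31.5)→(8,39)  cross = 16·39 − 8·31.5 = 372.0000; (r_i+r_j)·cross = 24·372.0000 = 8928.0000
edge 9: (8,39)→(3.5,21)  cross = 8·21 − 3.5·39 = 31.5000; (r_i+r_j)·cross = 11.5·31.5000 = 362.2500
Σcross = 887.5000 → A = |Σcross|/2 = 443.7500 mm²
Σ(r_i+r_j)·cross = 29485.0000 → first moment M = |Σ|/6 = 4914.1667
R_c = M/A = 4914.1667/443.7500 = 11.0742 mm
θ = 344° = 6.003933 rad
V = θ·R_c·A = 6.003933·11.0742·443.7500 = 29504.326 mm³

Volume = 29504.326 mm³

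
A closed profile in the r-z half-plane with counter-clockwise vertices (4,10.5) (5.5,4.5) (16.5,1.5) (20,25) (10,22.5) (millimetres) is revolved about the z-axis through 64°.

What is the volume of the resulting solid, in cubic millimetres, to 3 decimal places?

Volume = 3414.632 mm³

Profile (r,z), 5 vertices: (4,10.5) (5.5,4.5) (16.5,1.5) (20,25) (10,22.5)
edge 0: (4,10.5)→(5.5,4.5)  cross = 4·4.5 − 5.5·10.5 = -39.7500; (r_i+r_j)·cross = 9.5·-39.7500 = -377.6250
edge 1: (5.5,4.5)→(16.5,1.5)  cross = 5.5·1.5 − 16.5·4.5 = -66.0000; (r_i+r_j)·cross = 22·-66.0000 = -1452.0000
edge 2: (16.5,1.5)→(20,25)  cross = 16.5·25 − 20·1.5 = 382.5000; (r_i+r_j)·cross = 36.5·382.5000 = 13961.2500
edge 3: (20,25)→(10,22.5)  cross = 20·22.5 − 10·25 = 200.0000; (r_i+r_j)·cross = 30·200.0000 = 6000.0000
edge 4: (10,22.5)→(4,10.5)  cross = 10·10.5 − 4·22.5 = 15.0000; (r_i+r_j)·cross = 14·15.0000 = 210.0000
Σcross = 491.7500 → A = |Σcross|/2 = 245.8750 mm²
Σ(r_i+r_j)·cross = 18341.6250 → first moment M = |Σ|/6 = 3056.9375
R_c = M/A = 3056.9375/245.8750 = 12.4329 mm
θ = 64° = 1.117011 rad
V = θ·R_c·A = 1.117011·12.4329·245.8750 = 3414.632 mm³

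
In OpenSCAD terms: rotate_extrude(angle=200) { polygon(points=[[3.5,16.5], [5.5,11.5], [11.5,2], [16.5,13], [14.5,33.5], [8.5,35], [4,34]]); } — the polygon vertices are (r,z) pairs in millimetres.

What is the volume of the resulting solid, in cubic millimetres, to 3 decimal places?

Profile (r,z), 7 vertices: (3.5,16.5) (5.5,11.5) (11.5,2) (16.5,13) (14.5,33.5) (8.5,35) (4,34)
edge 0: (3.5,16.5)→(5.5,11.5)  cross = 3.5·11.5 − 5.5·16.5 = -50.5000; (r_i+r_j)·cross = 9·-50.5000 = -454.5000
edge 1: (5.5,11.5)→(11.5,2)  cross = 5.5·2 − 11.5·11.5 = -121.2500; (r_i+r_j)·cross = 17·-121.2500 = -2061.2500
edge 2: (11.5,2)→(16.5,13)  cross = 11.5·13 − 16.5·2 = 116.5000; (r_i+r_j)·cross = 28·116.5000 = 3262.0000
edge 3: (16.5,13)→(14.5,33.5)  cross = 16.5·33.5 − 14.5·13 = 364.2500; (r_i+r_j)·cross = 31·364.2500 = 11291.7500
edge 4: (14.5,33.5)→(8.5,35)  cross = 14.5·35 − 8.5·33.5 = 222.7500; (r_i+r_j)·cross = 23·222.7500 = 5123.2500
edge 5: (8.5,35)→(4,34)  cross = 8.5·34 − 4·35 = 149.0000; (r_i+r_j)·cross = 12.5·149.0000 = 1862.5000
edge 6: (4,34)→(3.5,16.5)  cross = 4·16.5 − 3.5·34 = -53.0000; (r_i+r_j)·cross = 7.5·-53.0000 = -397.5000
Σcross = 627.7500 → A = |Σcross|/2 = 313.8750 mm²
Σ(r_i+r_j)·cross = 18626.2500 → first moment M = |Σ|/6 = 3104.3750
R_c = M/A = 3104.3750/313.8750 = 9.8905 mm
θ = 200° = 3.490659 rad
V = θ·R_c·A = 3.490659·9.8905·313.8750 = 10836.313 mm³

Volume = 10836.313 mm³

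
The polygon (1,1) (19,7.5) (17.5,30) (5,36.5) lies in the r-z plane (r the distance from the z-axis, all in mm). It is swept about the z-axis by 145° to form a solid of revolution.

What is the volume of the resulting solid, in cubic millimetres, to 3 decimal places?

Volume = 11216.289 mm³

Profile (r,z), 4 vertices: (1,1) (19,7.5) (17.5,30) (5,36.5)
edge 0: (1,1)→(19,7.5)  cross = 1·7.5 − 19·1 = -11.5000; (r_i+r_j)·cross = 20·-11.5000 = -230.0000
edge 1: (19,7.5)→(17.5,30)  cross = 19·30 − 17.5·7.5 = 438.7500; (r_i+r_j)·cross = 36.5·438.7500 = 16014.3750
edge 2: (17.5,30)→(5,36.5)  cross = 17.5·36.5 − 5·30 = 488.7500; (r_i+r_j)·cross = 22.5·488.7500 = 10996.8750
edge 3: (5,36.5)→(1,1)  cross = 5·1 − 1·36.5 = -31.5000; (r_i+r_j)·cross = 6·-31.5000 = -189.0000
Σcross = 884.5000 → A = |Σcross|/2 = 442.2500 mm²
Σ(r_i+r_j)·cross = 26592.2500 → first moment M = |Σ|/6 = 4432.0417
R_c = M/A = 4432.0417/442.2500 = 10.0216 mm
θ = 145° = 2.530727 rad
V = θ·R_c·A = 2.530727·10.0216·442.2500 = 11216.289 mm³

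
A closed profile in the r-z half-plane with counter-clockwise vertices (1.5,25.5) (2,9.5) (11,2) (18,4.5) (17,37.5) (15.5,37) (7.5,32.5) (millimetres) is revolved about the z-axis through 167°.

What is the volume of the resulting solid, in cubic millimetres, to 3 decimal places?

Volume = 13573.757 mm³

Profile (r,z), 7 vertices: (1.5,25.5) (2,9.5) (11,2) (18,4.5) (17,37.5) (15.5,37) (7.5,32.5)
edge 0: (1.5,25.5)→(2,9.5)  cross = 1.5·9.5 − 2·25.5 = -36.7500; (r_i+r_j)·cross = 3.5·-36.7500 = -128.6250
edge 1: (2,9.5)→(11,2)  cross = 2·2 − 11·9.5 = -100.5000; (r_i+r_j)·cross = 13·-100.5000 = -1306.5000
edge 2: (11,2)→(18,4.5)  cross = 11·4.5 − 18·2 = 13.5000; (r_i+r_j)·cross = 29·13.5000 = 391.5000
edge 3: (18,4.5)→(17,37.5)  cross = 18·37.5 − 17·4.5 = 598.5000; (r_i+r_j)·cross = 35·598.5000 = 20947.5000
edge 4: (17,37.5)→(15.5,37)  cross = 17·37 − 15.5·37.5 = 47.7500; (r_i+r_j)·cross = 32.5·47.7500 = 1551.8750
edge 5: (15.5,37)→(7.5,32.5)  cross = 15.5·32.5 − 7.5·37 = 226.2500; (r_i+r_j)·cross = 23·226.2500 = 5203.7500
edge 6: (7.5,32.5)→(1.5,25.5)  cross = 7.5·25.5 − 1.5·32.5 = 142.5000; (r_i+r_j)·cross = 9·142.5000 = 1282.5000
Σcross = 891.2500 → A = |Σcross|/2 = 445.6250 mm²
Σ(r_i+r_j)·cross = 27942.0000 → first moment M = |Σ|/6 = 4657.0000
R_c = M/A = 4657.0000/445.6250 = 10.4505 mm
θ = 167° = 2.914700 rad
V = θ·R_c·A = 2.914700·10.4505·445.6250 = 13573.757 mm³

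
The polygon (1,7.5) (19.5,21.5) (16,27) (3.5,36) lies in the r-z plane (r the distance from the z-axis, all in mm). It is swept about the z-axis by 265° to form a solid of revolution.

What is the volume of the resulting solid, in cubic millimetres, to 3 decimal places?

Profile (r,z), 4 vertices: (1,7.5) (19.5,21.5) (16,27) (3.5,36)
edge 0: (1,7.5)→(19.5,21.5)  cross = 1·21.5 − 19.5·7.5 = -124.7500; (r_i+r_j)·cross = 20.5·-124.7500 = -2557.3750
edge 1: (19.5,21.5)→(16,27)  cross = 19.5·27 − 16·21.5 = 182.5000; (r_i+r_j)·cross = 35.5·182.5000 = 6478.7500
edge 2: (16,27)→(3.5,36)  cross = 16·36 − 3.5·27 = 481.5000; (r_i+r_j)·cross = 19.5·481.5000 = 9389.2500
edge 3: (3.5,36)→(1,7.5)  cross = 3.5·7.5 − 1·36 = -9.7500; (r_i+r_j)·cross = 4.5·-9.7500 = -43.8750
Σcross = 529.5000 → A = |Σcross|/2 = 264.7500 mm²
Σ(r_i+r_j)·cross = 13266.7500 → first moment M = |Σ|/6 = 2211.1250
R_c = M/A = 2211.1250/264.7500 = 8.3517 mm
θ = 265° = 4.625123 rad
V = θ·R_c·A = 4.625123·8.3517·264.7500 = 10226.724 mm³

Volume = 10226.724 mm³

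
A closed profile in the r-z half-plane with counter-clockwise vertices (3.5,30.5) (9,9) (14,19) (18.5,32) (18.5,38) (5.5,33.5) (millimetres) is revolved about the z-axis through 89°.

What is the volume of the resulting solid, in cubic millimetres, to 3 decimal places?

Volume = 4026.589 mm³

Profile (r,z), 6 vertices: (3.5,30.5) (9,9) (14,19) (18.5,32) (18.5,38) (5.5,33.5)
edge 0: (3.5,30.5)→(9,9)  cross = 3.5·9 − 9·30.5 = -243.0000; (r_i+r_j)·cross = 12.5·-243.0000 = -3037.5000
edge 1: (9,9)→(14,19)  cross = 9·19 − 14·9 = 45.0000; (r_i+r_j)·cross = 23·45.0000 = 1035.0000
edge 2: (14,19)→(18.5,32)  cross = 14·32 − 18.5·19 = 96.5000; (r_i+r_j)·cross = 32.5·96.5000 = 3136.2500
edge 3: (18.5,32)→(18.5,38)  cross = 18.5·38 − 18.5·32 = 111.0000; (r_i+r_j)·cross = 37·111.0000 = 4107.0000
edge 4: (18.5,38)→(5.5,33.5)  cross = 18.5·33.5 − 5.5·38 = 410.7500; (r_i+r_j)·cross = 24·410.7500 = 9858.0000
edge 5: (5.5,33.5)→(3.5,30.5)  cross = 5.5·30.5 − 3.5·33.5 = 50.5000; (r_i+r_j)·cross = 9·50.5000 = 454.5000
Σcross = 470.7500 → A = |Σcross|/2 = 235.3750 mm²
Σ(r_i+r_j)·cross = 15553.2500 → first moment M = |Σ|/6 = 2592.2083
R_c = M/A = 2592.2083/235.3750 = 11.0131 mm
θ = 89° = 1.553343 rad
V = θ·R_c·A = 1.553343·11.0131·235.3750 = 4026.589 mm³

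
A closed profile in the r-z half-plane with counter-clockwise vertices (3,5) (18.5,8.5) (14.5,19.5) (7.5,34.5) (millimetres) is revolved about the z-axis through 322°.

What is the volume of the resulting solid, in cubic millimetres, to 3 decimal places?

Profile (r,z), 4 vertices: (3,5) (18.5,8.5) (14.5,19.5) (7.5,34.5)
edge 0: (3,5)→(18.5,8.5)  cross = 3·8.5 − 18.5·5 = -67.0000; (r_i+r_j)·cross = 21.5·-67.0000 = -1440.5000
edge 1: (18.5,8.5)→(14.5,19.5)  cross = 18.5·19.5 − 14.5·8.5 = 237.5000; (r_i+r_j)·cross = 33·237.5000 = 7837.5000
edge 2: (14.5,19.5)→(7.5,34.5)  cross = 14.5·34.5 − 7.5·19.5 = 354.0000; (r_i+r_j)·cross = 22·354.0000 = 7788.0000
edge 3: (7.5,34.5)→(3,5)  cross = 7.5·5 − 3·34.5 = -66.0000; (r_i+r_j)·cross = 10.5·-66.0000 = -693.0000
Σcross = 458.5000 → A = |Σcross|/2 = 229.2500 mm²
Σ(r_i+r_j)·cross = 13492.0000 → first moment M = |Σ|/6 = 2248.6667
R_c = M/A = 2248.6667/229.2500 = 9.8088 mm
θ = 322° = 5.619960 rad
V = θ·R_c·A = 5.619960·9.8088·229.2500 = 12637.417 mm³

Volume = 12637.417 mm³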